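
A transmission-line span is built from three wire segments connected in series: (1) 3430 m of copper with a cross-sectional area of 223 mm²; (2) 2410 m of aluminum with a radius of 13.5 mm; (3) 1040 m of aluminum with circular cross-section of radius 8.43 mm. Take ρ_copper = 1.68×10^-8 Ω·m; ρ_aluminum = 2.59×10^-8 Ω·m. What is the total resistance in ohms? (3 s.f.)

0.488 Ω

Seg 1: A = 223 mm² = 2.230e-04 m²
R_1 = (1.68×10^-8)(3430)/(2.230e-04) = 0.2584 Ω
Seg 2: A = πr² = π(1.3500e-02 m)² = 5.726e-04 m²
R_2 = (2.59×10^-8)(2410)/(5.726e-04) = 0.109 Ω
Seg 3: A = πr² = π(8.4300e-03 m)² = 2.233e-04 m²
R_3 = (2.59×10^-8)(1040)/(2.233e-04) = 0.1207 Ω
R_total = R_1 + R_2 + R_3 = 0.488 Ω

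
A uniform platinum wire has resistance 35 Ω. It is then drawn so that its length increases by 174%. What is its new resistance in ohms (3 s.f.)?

k = 1 + 174/100 = 2.74; volume constant ⇒ A' = A/k, so R' = k²R.
R' = 7.508 × 35 = 263 Ω

263 Ω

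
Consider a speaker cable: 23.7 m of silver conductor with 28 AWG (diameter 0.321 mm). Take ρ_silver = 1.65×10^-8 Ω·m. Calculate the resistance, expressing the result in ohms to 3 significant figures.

4.83 Ω

A = π(0.321/2 mm)² = π(1.6050e-04 m)² = 8.093e-08 m²
R = ρL/A = (1.65×10^-8)(23.7 m)/(8.093e-08 m²) = 4.83 Ω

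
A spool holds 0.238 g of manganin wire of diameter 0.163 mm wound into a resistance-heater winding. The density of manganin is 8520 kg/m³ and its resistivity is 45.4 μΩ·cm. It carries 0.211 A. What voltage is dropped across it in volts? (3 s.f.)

ρ = 45.4 μΩ·cm = 4.54×10^-7 Ω·m
A = π(d/2)² = π(8.1500e-05 m)² = 2.0867e-08 m²
L = m/(density·A) = 2.380×10^-4/(8520×2.0867e-08) = 1.339 m
R = ρL/A = (4.54×10^-7)(1.339)/(2.0867e-08) = 29.12 Ω
V = IR = 0.211 × 29.12 = 6.15 V

6.15 V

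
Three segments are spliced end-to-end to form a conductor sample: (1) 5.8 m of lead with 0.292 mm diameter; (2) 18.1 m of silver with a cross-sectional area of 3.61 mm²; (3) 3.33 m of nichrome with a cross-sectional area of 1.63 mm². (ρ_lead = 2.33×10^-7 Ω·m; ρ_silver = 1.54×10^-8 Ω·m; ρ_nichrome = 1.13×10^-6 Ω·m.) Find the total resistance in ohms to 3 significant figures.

Seg 1: A = π(d/2)² = π(1.4600e-04 m)² = 6.697e-08 m²
R_1 = (2.33×10^-7)(5.8)/(6.697e-08) = 20.18 Ω
Seg 2: A = 3.61 mm² = 3.610e-06 m²
R_2 = (1.54×10^-8)(18.1)/(3.610e-06) = 0.07721 Ω
Seg 3: A = 1.63 mm² = 1.630e-06 m²
R_3 = (1.13×10^-6)(3.33)/(1.630e-06) = 2.309 Ω
R_total = R_1 + R_2 + R_3 = 22.6 Ω

22.6 Ω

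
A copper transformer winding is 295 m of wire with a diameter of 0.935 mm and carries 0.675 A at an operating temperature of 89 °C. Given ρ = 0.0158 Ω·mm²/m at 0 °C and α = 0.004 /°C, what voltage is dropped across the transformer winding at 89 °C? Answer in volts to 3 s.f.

6.21 V

ρ = 0.0158 Ω·mm²/m = 1.58×10^-8 Ω·m
A = π(d/2)² = π(4.6750e-04 m)² = 6.866e-07 m²
R₍0₎ = ρL/A = (1.58×10^-8)(295)/(6.866e-07) = 6.788 Ω
R₍89₎ = R₍0₎(1 + αΔT) = 6.788 × (1 + 0.004×89) = 9.205 Ω
V = IR = 0.675 × 9.205 = 6.21 V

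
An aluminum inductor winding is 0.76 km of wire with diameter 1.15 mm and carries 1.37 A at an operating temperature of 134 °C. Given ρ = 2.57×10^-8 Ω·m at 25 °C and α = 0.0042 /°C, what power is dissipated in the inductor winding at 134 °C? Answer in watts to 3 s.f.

51.5 W

A = π(d/2)² = π(5.7500e-04 m)² = 1.039e-06 m²
R₍25₎ = ρL/A = (2.57×10^-8)(760)/(1.039e-06) = 18.8 Ω
R₍134₎ = R₍25₎(1 + αΔT) = 18.8 × (1 + 0.0042×109) = 27.41 Ω
P = I²R = (1.37)² × 27.41 = 51.5 W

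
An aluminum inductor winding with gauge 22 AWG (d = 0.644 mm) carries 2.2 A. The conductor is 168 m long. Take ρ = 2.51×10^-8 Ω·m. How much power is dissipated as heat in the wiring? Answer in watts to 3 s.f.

A = π(0.644/2 mm)² = π(3.2200e-04 m)² = 3.257e-07 m²
R = ρL/A = (2.51×10^-8)(168)/(3.257e-07) = 12.95 Ω
P = I²R = (2.2)² × 12.95 = 62.7 W

62.7 W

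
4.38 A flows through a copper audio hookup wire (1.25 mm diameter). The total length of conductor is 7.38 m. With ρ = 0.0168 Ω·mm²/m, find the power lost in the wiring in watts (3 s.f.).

1.94 W

ρ = 0.0168 Ω·mm²/m = 1.68×10^-8 Ω·m
A = π(d/2)² = π(6.2500e-04 m)² = 1.227e-06 m²
R = ρL/A = (1.68×10^-8)(7.38)/(1.227e-06) = 0.101 Ω
P = I²R = (4.38)² × 0.101 = 1.94 W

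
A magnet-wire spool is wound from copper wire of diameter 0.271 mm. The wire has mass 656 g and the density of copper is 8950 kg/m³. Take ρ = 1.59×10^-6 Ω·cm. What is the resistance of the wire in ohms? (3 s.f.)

ρ = 1.59×10^-6 Ω·cm = 1.59×10^-8 Ω·m
A = π(d/2)² = π(1.3550e-04 m)² = 5.7680e-08 m²
L = m/(density·A) = 0.656/(8950×5.7680e-08) = 1271 m
R = ρL/A = (1.59×10^-8)(1271)/(5.7680e-08) = 350 Ω

350 Ω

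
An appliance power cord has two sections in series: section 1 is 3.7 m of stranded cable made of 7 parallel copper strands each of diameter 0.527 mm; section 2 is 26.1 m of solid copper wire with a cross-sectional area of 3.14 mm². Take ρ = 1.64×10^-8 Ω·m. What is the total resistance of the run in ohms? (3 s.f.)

Section 1: A_strand = π(2.6350e-04)² = 2.181e-07 m²; R₁ = ρL/(N·A_s) = (1.64×10^-8)(3.7)/(7×2.181e-07) = 0.03974 Ω
Section 2: A = 3.14 mm² = 3.140e-06 m²
R₂ = (1.64×10^-8)(26.1)/(3.140e-06) = 0.1363 Ω
R = R₁ + R₂ = 0.176 Ω

0.176 Ω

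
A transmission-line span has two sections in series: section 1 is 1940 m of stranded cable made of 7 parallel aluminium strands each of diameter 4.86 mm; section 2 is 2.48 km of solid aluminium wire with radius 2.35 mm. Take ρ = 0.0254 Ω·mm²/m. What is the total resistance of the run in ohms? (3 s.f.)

4.01 Ω

ρ = 0.0254 Ω·mm²/m = 2.54×10^-8 Ω·m
Section 1: A_strand = π(2.4300e-03)² = 1.855e-05 m²; R₁ = ρL/(N·A_s) = (2.54×10^-8)(1940)/(7×1.855e-05) = 0.3795 Ω
Section 2: A = πr² = π(2.3500e-03 m)² = 1.735e-05 m²
R₂ = (2.54×10^-8)(2480)/(1.735e-05) = 3.631 Ω
R = R₁ + R₂ = 4.01 Ω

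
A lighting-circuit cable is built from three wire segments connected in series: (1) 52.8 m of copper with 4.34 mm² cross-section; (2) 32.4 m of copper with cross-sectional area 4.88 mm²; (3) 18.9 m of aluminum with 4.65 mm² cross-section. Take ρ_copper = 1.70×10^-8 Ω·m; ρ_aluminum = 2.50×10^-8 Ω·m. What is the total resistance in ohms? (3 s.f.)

Seg 1: A = 4.34 mm² = 4.340e-06 m²
R_1 = (1.70×10^-8)(52.8)/(4.340e-06) = 0.2068 Ω
Seg 2: A = 4.88 mm² = 4.880e-06 m²
R_2 = (1.70×10^-8)(32.4)/(4.880e-06) = 0.1129 Ω
Seg 3: A = 4.65 mm² = 4.650e-06 m²
R_3 = (2.50×10^-8)(18.9)/(4.650e-06) = 0.1016 Ω
R_total = R_1 + R_2 + R_3 = 0.421 Ω

0.421 Ω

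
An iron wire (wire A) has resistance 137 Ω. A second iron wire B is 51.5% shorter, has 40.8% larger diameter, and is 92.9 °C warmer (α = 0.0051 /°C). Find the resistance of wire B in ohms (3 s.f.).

49.4 Ω

R ∝ ρL/d² with ρ ∝ (1+αΔT), so R_B/R_A = (1 − 51.5/100) × (1 + 40.8/100)⁻² × (1 + 0.0051×92.9)
= 0.485 × 0.5044 × 1.474 = 0.3606
R_B = 0.3606 × 137 = 49.4 Ω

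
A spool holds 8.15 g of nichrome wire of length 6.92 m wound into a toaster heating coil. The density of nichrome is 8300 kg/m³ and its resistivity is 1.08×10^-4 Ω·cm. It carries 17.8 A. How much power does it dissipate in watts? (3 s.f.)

16700 W

ρ = 1.08×10^-4 Ω·cm = 1.08×10^-6 Ω·m
A = m/(density·L) = 0.00815/(8300×6.92) = 1.4190e-07 m²
R = ρL/A = (1.08×10^-6)(6.92)/(1.4190e-07) = 52.67 Ω
P = I²R = (17.8)² × 52.67 = 16700 W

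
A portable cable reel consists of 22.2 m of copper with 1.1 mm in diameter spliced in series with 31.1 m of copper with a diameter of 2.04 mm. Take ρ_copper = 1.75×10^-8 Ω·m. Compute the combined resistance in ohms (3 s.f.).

0.575 Ω

Segment 1: A = π(d/2)² = π(5.5000e-04 m)² = 9.503e-07 m²
R₁ = ρL/A = (1.75×10^-8)(22.2)/(9.503e-07) = 0.4088 Ω
Segment 2: A = π(d/2)² = π(1.0200e-03 m)² = 3.269e-06 m²
R₂ = (1.75×10^-8)(31.1)/(3.269e-06) = 0.1665 Ω
R = R₁ + R₂ = 0.575 Ω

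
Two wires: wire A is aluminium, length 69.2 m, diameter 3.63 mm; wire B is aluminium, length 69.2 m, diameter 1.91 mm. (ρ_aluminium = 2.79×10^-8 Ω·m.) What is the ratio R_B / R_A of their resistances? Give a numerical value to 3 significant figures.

R ∝ ρL/d², so R_B/R_A = (d_A/d_B)²
= (3.63/1.91)² = 3.61

3.61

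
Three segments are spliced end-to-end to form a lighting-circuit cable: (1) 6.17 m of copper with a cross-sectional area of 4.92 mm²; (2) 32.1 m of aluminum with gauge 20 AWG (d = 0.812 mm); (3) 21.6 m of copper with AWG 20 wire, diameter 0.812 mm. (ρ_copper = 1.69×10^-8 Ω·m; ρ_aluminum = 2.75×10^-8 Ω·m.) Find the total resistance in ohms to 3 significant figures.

2.43 Ω

Seg 1: A = 4.92 mm² = 4.920e-06 m²
R_1 = (1.69×10^-8)(6.17)/(4.920e-06) = 0.02119 Ω
Seg 2: A = π(0.812/2 mm)² = π(4.0600e-04 m)² = 5.178e-07 m²
R_2 = (2.75×10^-8)(32.1)/(5.178e-07) = 1.705 Ω
Seg 3: A = π(0.812/2 mm)² = π(4.0600e-04 m)² = 5.178e-07 m²
R_3 = (1.69×10^-8)(21.6)/(5.178e-07) = 0.7049 Ω
R_total = R_1 + R_2 + R_3 = 2.43 Ω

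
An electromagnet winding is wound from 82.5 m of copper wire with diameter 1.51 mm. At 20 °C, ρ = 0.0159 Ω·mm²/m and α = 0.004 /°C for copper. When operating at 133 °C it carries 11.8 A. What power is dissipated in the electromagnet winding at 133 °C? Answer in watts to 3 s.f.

148 W

ρ = 0.0159 Ω·mm²/m = 1.59×10^-8 Ω·m
A = π(d/2)² = π(7.5500e-04 m)² = 1.791e-06 m²
R₍20₎ = ρL/A = (1.59×10^-8)(82.5)/(1.791e-06) = 0.7325 Ω
R₍133₎ = R₍20₎(1 + αΔT) = 0.7325 × (1 + 0.004×113) = 1.064 Ω
P = I²R = (11.8)² × 1.064 = 148 W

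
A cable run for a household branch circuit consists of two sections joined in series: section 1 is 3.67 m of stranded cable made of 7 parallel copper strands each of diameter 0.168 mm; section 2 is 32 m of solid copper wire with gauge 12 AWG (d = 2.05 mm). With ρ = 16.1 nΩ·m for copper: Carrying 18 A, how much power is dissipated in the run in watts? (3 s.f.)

ρ = 16.1 nΩ·m = 1.61×10^-8 Ω·m
Section 1: A_strand = π(8.4000e-05)² = 2.217e-08 m²; R₁ = ρL/(N·A_s) = (1.61×10^-8)(3.67)/(7×2.217e-08) = 0.3808 Ω
Section 2: A = π(2.05/2 mm)² = π(1.0250e-03 m)² = 3.301e-06 m²
R₂ = (1.61×10^-8)(32)/(3.301e-06) = 0.1561 Ω
R = R₁ + R₂ = 0.5369 Ω
P = I²R = (18)² × 0.5369 = 174 W

174 W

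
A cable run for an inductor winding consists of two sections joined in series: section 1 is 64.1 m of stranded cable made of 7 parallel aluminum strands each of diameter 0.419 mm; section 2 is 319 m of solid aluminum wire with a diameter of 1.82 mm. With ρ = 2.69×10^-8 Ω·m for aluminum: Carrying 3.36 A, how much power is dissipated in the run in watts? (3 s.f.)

57.4 W

Section 1: A_strand = π(2.0950e-04)² = 1.379e-07 m²; R₁ = ρL/(N·A_s) = (2.69×10^-8)(64.1)/(7×1.379e-07) = 1.786 Ω
Section 2: A = π(d/2)² = π(9.1000e-04 m)² = 2.602e-06 m²
R₂ = (2.69×10^-8)(319)/(2.602e-06) = 3.298 Ω
R = R₁ + R₂ = 5.085 Ω
P = I²R = (3.36)² × 5.085 = 57.4 W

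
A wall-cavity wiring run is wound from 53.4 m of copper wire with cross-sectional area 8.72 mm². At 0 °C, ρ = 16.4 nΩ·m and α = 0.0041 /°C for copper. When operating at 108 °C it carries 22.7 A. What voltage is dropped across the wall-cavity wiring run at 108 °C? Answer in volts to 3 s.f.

3.29 V

ρ = 16.4 nΩ·m = 1.64×10^-8 Ω·m
A = 8.72 mm² = 8.720e-06 m²
R₍0₎ = ρL/A = (1.64×10^-8)(53.4)/(8.720e-06) = 0.1004 Ω
R₍108₎ = R₍0₎(1 + αΔT) = 0.1004 × (1 + 0.0041×108) = 0.1449 Ω
V = IR = 22.7 × 0.1449 = 3.29 V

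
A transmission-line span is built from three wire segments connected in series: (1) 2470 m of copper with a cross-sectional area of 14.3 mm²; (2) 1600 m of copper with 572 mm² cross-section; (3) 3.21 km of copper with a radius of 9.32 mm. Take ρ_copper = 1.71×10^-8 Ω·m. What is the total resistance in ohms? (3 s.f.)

Seg 1: A = 14.3 mm² = 1.430e-05 m²
R_1 = (1.71×10^-8)(2470)/(1.430e-05) = 2.954 Ω
Seg 2: A = 572 mm² = 5.720e-04 m²
R_2 = (1.71×10^-8)(1600)/(5.720e-04) = 0.04783 Ω
Seg 3: A = πr² = π(9.3200e-03 m)² = 2.729e-04 m²
R_3 = (1.71×10^-8)(3210)/(2.729e-04) = 0.2011 Ω
R_total = R_1 + R_2 + R_3 = 3.20 Ω

3.20 Ω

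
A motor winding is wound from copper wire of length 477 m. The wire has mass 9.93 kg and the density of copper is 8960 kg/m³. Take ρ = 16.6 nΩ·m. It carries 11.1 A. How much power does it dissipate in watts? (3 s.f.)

ρ = 16.6 nΩ·m = 1.66×10^-8 Ω·m
A = m/(density·L) = 9.93/(8960×477) = 2.3234e-06 m²
R = ρL/A = (1.66×10^-8)(477)/(2.3234e-06) = 3.408 Ω
P = I²R = (11.1)² × 3.408 = 420 W

420 W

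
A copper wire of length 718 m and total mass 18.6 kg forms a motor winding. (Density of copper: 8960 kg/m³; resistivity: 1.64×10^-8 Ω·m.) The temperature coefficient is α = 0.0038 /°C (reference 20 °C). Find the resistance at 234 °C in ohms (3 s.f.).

A = m/(density·L) = 18.6/(8960×718) = 2.8912e-06 m²
R = ρL/A = (1.64×10^-8)(718)/(2.8912e-06) = 4.073 Ω
R(234 °C) = 4.073 × (1 + 0.0038×214) = 7.38 Ω

7.38 Ω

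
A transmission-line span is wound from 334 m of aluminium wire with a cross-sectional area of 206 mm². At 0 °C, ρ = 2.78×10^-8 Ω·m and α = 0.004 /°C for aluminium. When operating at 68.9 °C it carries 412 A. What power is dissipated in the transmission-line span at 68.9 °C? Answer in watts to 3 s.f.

9760 W

A = 206 mm² = 2.060e-04 m²
R₍0₎ = ρL/A = (2.78×10^-8)(334)/(2.060e-04) = 0.04507 Ω
R₍68.9₎ = R₍0₎(1 + αΔT) = 0.04507 × (1 + 0.004×68.9) = 0.0575 Ω
P = I²R = (412)² × 0.0575 = 9760 W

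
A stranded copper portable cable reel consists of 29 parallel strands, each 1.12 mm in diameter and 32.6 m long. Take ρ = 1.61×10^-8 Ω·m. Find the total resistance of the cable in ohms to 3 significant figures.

0.0184 Ω

A_strand = π(5.6000e-04 m)² = 9.852e-07 m²
R_strand = ρL/A = (1.61×10^-8)(32.6)/(9.852e-07) = 0.5327 Ω
R_total = R_strand/N = 0.5327/29 = 0.0184 Ω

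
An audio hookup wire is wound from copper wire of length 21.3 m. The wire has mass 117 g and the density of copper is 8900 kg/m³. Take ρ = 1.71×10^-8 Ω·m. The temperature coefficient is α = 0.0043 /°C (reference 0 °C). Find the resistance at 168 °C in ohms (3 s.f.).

1.02 Ω

A = m/(density·L) = 0.117/(8900×21.3) = 6.1719e-07 m²
R = ρL/A = (1.71×10^-8)(21.3)/(6.1719e-07) = 0.5901 Ω
R(168 °C) = 0.5901 × (1 + 0.0043×168) = 1.02 Ω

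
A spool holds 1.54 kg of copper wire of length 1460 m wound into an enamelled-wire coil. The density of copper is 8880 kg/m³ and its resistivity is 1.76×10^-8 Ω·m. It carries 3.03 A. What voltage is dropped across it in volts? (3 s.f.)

A = m/(density·L) = 1.54/(8880×1460) = 1.1878e-07 m²
R = ρL/A = (1.76×10^-8)(1460)/(1.1878e-07) = 216.3 Ω
V = IR = 3.03 × 216.3 = 655 V

655 V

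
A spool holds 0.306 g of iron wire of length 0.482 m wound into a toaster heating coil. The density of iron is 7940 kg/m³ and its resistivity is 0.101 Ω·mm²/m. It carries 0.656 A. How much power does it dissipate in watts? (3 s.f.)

ρ = 0.101 Ω·mm²/m = 1.01×10^-7 Ω·m
A = m/(density·L) = 3.060×10^-4/(7940×0.482) = 7.9957e-08 m²
R = ρL/A = (1.01×10^-7)(0.482)/(7.9957e-08) = 0.6089 Ω
P = I²R = (0.656)² × 0.6089 = 0.262 W

0.262 W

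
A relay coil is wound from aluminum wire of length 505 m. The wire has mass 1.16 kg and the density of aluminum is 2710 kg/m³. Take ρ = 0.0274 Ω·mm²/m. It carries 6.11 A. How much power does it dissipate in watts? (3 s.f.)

609 W

ρ = 0.0274 Ω·mm²/m = 2.74×10^-8 Ω·m
A = m/(density·L) = 1.16/(2710×505) = 8.4761e-07 m²
R = ρL/A = (2.74×10^-8)(505)/(8.4761e-07) = 16.32 Ω
P = I²R = (6.11)² × 16.32 = 609 W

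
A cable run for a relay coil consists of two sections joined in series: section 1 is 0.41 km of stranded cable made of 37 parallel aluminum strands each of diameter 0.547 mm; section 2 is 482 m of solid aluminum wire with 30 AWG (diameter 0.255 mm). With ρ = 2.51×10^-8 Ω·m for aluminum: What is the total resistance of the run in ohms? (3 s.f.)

Section 1: A_strand = π(2.7350e-04)² = 2.350e-07 m²; R₁ = ρL/(N·A_s) = (2.51×10^-8)(410)/(37×2.350e-07) = 1.184 Ω
Section 2: A = π(0.255/2 mm)² = π(1.2750e-04 m)² = 5.107e-08 m²
R₂ = (2.51×10^-8)(482)/(5.107e-08) = 236.9 Ω
R = R₁ + R₂ = 238 Ω

238 Ω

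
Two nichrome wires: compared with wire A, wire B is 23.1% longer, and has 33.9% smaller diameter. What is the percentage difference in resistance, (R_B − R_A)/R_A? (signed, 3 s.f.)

182%

R ∝ L/d², so R_B/R_A = (1 + 23.1/100) × (1 − 33.9/100)⁻²
= 1.231 × 2.289 = 2.817
(R_B − R_A)/R_A = 2.817 − 1 = 182%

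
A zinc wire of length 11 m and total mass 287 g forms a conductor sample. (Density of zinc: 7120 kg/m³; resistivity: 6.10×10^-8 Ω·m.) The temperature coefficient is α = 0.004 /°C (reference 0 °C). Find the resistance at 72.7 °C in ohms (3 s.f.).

A = m/(density·L) = 0.287/(7120×11) = 3.6645e-06 m²
R = ρL/A = (6.10×10^-8)(11)/(3.6645e-06) = 0.1831 Ω
R(72.7 °C) = 0.1831 × (1 + 0.004×72.7) = 0.236 Ω

0.236 Ω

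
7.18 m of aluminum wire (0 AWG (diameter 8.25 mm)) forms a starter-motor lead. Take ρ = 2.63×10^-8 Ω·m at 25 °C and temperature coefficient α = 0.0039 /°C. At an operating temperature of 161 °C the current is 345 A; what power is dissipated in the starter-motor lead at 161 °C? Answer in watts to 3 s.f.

643 W

A = π(8.25/2 mm)² = π(4.1250e-03 m)² = 5.346e-05 m²
R₍25₎ = ρL/A = (2.63×10^-8)(7.18)/(5.346e-05) = 0.003533 Ω
R₍161₎ = R₍25₎(1 + αΔT) = 0.003533 × (1 + 0.0039×136) = 0.005406 Ω
P = I²R = (345)² × 0.005406 = 643 W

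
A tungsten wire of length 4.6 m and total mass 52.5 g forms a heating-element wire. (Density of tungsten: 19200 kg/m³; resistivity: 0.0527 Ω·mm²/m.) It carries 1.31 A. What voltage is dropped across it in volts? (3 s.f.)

0.534 V

ρ = 0.0527 Ω·mm²/m = 5.27×10^-8 Ω·m
A = m/(density·L) = 0.0525/(19200×4.6) = 5.9443e-07 m²
R = ρL/A = (5.27×10^-8)(4.6)/(5.9443e-07) = 0.4078 Ω
V = IR = 1.31 × 0.4078 = 0.534 V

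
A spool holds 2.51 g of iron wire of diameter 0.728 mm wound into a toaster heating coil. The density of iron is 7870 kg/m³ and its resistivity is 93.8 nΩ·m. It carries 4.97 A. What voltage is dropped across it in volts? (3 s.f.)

ρ = 93.8 nΩ·m = 9.38×10^-8 Ω·m
A = π(d/2)² = π(3.6400e-04 m)² = 4.1625e-07 m²
L = m/(density·A) = 0.00251/(7870×4.1625e-07) = 0.7662 m
R = ρL/A = (9.38×10^-8)(0.7662)/(4.1625e-07) = 0.1727 Ω
V = IR = 4.97 × 0.1727 = 0.858 V

0.858 V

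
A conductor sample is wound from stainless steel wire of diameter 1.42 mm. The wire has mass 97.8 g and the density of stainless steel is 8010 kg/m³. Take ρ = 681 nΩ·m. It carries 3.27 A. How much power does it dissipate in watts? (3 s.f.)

35.4 W

ρ = 681 nΩ·m = 6.81×10^-7 Ω·m
A = π(d/2)² = π(7.1000e-04 m)² = 1.5837e-06 m²
L = m/(density·A) = 0.0978/(8010×1.5837e-06) = 7.71 m
R = ρL/A = (6.81×10^-7)(7.71)/(1.5837e-06) = 3.315 Ω
P = I²R = (3.27)² × 3.315 = 35.4 W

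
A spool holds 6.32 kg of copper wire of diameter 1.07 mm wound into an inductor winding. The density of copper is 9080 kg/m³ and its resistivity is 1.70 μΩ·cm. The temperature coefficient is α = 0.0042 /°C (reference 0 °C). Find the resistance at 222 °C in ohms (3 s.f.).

28.3 Ω

ρ = 1.70 μΩ·cm = 1.70×10^-8 Ω·m
A = π(d/2)² = π(5.3500e-04 m)² = 8.9920e-07 m²
L = m/(density·A) = 6.32/(9080×8.9920e-07) = 774.1 m
R = ρL/A = (1.70×10^-8)(774.1)/(8.9920e-07) = 14.63 Ω
R(222 °C) = 14.63 × (1 + 0.0042×222) = 28.3 Ω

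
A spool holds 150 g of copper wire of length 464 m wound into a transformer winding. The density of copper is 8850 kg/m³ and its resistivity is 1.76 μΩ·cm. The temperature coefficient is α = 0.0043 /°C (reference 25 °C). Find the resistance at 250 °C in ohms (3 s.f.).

440 Ω

ρ = 1.76 μΩ·cm = 1.76×10^-8 Ω·m
A = m/(density·L) = 0.15/(8850×464) = 3.6528e-08 m²
R = ρL/A = (1.76×10^-8)(464)/(3.6528e-08) = 223.6 Ω
R(250 °C) = 223.6 × (1 + 0.0043×225) = 440 Ω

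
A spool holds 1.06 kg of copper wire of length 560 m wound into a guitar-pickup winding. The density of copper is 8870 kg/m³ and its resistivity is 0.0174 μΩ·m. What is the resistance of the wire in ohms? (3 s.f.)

45.7 Ω

ρ = 0.0174 μΩ·m = 1.74×10^-8 Ω·m
A = m/(density·L) = 1.06/(8870×560) = 2.1340e-07 m²
R = ρL/A = (1.74×10^-8)(560)/(2.1340e-07) = 45.7 Ω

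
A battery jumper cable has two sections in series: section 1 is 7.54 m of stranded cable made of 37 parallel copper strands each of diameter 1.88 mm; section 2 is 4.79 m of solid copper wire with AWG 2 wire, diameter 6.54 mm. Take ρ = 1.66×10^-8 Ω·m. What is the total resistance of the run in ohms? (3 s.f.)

Section 1: A_strand = π(9.4000e-04)² = 2.776e-06 m²; R₁ = ρL/(N·A_s) = (1.66×10^-8)(7.54)/(37×2.776e-06) = 0.001219 Ω
Section 2: A = π(6.54/2 mm)² = π(3.2700e-03 m)² = 3.359e-05 m²
R₂ = (1.66×10^-8)(4.79)/(3.359e-05) = 0.002367 Ω
R = R₁ + R₂ = 0.00359 Ω

0.00359 Ω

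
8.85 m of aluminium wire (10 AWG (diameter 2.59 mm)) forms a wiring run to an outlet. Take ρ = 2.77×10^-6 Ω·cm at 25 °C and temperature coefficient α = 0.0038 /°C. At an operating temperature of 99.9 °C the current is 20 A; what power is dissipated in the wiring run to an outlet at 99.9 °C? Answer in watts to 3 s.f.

ρ = 2.77×10^-6 Ω·cm = 2.77×10^-8 Ω·m
A = π(2.59/2 mm)² = π(1.2950e-03 m)² = 5.269e-06 m²
R₍25₎ = ρL/A = (2.77×10^-8)(8.85)/(5.269e-06) = 0.04653 Ω
R₍99.9₎ = R₍25₎(1 + αΔT) = 0.04653 × (1 + 0.0038×74.9) = 0.05977 Ω
P = I²R = (20)² × 0.05977 = 23.9 W

23.9 W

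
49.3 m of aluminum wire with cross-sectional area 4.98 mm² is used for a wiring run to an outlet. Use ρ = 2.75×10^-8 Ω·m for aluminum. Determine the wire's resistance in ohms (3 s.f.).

A = 4.98 mm² = 4.980e-06 m²
R = ρL/A = (2.75×10^-8)(49.3 m)/(4.980e-06 m²) = 0.272 Ω

0.272 Ω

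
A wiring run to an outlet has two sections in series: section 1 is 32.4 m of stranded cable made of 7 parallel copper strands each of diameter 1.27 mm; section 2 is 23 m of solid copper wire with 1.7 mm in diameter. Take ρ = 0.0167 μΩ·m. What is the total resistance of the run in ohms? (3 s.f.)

0.230 Ω

ρ = 0.0167 μΩ·m = 1.67×10^-8 Ω·m
Section 1: A_strand = π(6.3500e-04)² = 1.267e-06 m²; R₁ = ρL/(N·A_s) = (1.67×10^-8)(32.4)/(7×1.267e-06) = 0.06102 Ω
Section 2: A = π(d/2)² = π(8.5000e-04 m)² = 2.270e-06 m²
R₂ = (1.67×10^-8)(23)/(2.270e-06) = 0.1692 Ω
R = R₁ + R₂ = 0.230 Ω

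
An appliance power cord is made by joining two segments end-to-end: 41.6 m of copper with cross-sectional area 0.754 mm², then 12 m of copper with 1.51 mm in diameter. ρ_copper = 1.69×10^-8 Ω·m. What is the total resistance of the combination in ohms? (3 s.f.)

1.05 Ω

Segment 1: A = 0.754 mm² = 7.540e-07 m²
R₁ = ρL/A = (1.69×10^-8)(41.6)/(7.540e-07) = 0.9324 Ω
Segment 2: A = π(d/2)² = π(7.5500e-04 m)² = 1.791e-06 m²
R₂ = (1.69×10^-8)(12)/(1.791e-06) = 0.1132 Ω
R = R₁ + R₂ = 1.05 Ω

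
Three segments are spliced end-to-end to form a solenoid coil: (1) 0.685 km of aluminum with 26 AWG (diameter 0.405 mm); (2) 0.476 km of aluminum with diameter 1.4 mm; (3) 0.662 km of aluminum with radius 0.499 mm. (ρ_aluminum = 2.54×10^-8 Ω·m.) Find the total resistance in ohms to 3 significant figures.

Seg 1: A = π(0.405/2 mm)² = π(2.0250e-04 m)² = 1.288e-07 m²
R_1 = (2.54×10^-8)(685)/(1.288e-07) = 135.1 Ω
Seg 2: A = π(d/2)² = π(7.0000e-04 m)² = 1.539e-06 m²
R_2 = (2.54×10^-8)(476)/(1.539e-06) = 7.854 Ω
Seg 3: A = πr² = π(4.9900e-04 m)² = 7.823e-07 m²
R_3 = (2.54×10^-8)(662)/(7.823e-07) = 21.5 Ω
R_total = R_1 + R_2 + R_3 = 164 Ω

164 Ω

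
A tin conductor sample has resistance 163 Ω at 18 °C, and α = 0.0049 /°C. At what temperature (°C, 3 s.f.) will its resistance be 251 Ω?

128 °C

R = R₀(1 + α(T − T₀)) ⇒ T = T₀ + (R/R₀ − 1)/α
T = 18 + (251/163 − 1)/0.0049 = 18 + (0.5399)/0.0049 = 128 °C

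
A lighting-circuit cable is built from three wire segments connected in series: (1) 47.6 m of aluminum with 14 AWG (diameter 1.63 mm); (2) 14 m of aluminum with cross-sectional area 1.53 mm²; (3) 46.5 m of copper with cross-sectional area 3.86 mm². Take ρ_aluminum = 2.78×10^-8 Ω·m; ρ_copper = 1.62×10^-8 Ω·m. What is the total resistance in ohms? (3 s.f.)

1.08 Ω

Seg 1: A = π(1.63/2 mm)² = π(8.1500e-04 m)² = 2.087e-06 m²
R_1 = (2.78×10^-8)(47.6)/(2.087e-06) = 0.6341 Ω
Seg 2: A = 1.53 mm² = 1.530e-06 m²
R_2 = (2.78×10^-8)(14)/(1.530e-06) = 0.2544 Ω
Seg 3: A = 3.86 mm² = 3.860e-06 m²
R_3 = (1.62×10^-8)(46.5)/(3.860e-06) = 0.1952 Ω
R_total = R_1 + R_2 + R_3 = 1.08 Ω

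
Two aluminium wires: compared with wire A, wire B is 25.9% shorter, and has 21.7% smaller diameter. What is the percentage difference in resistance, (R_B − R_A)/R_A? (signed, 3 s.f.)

20.9%

R ∝ L/d², so R_B/R_A = (1 − 25.9/100) × (1 − 21.7/100)⁻²
= 0.741 × 1.631 = 1.209
(R_B − R_A)/R_A = 1.209 − 1 = 20.9%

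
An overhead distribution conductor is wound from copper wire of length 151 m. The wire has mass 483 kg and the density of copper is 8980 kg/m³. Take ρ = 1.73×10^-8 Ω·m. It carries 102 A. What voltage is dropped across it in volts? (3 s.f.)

A = m/(density·L) = 483/(8980×151) = 3.5620e-04 m²
R = ρL/A = (1.73×10^-8)(151)/(3.5620e-04) = 0.007334 Ω
V = IR = 102 × 0.007334 = 0.748 V

0.748 V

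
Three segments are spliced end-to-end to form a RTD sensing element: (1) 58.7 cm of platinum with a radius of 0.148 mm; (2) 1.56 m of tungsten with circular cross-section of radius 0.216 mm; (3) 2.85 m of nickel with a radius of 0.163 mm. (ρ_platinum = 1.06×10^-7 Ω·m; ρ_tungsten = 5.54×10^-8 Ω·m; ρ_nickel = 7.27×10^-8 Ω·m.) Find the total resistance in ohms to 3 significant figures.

3.98 Ω

Seg 1: A = πr² = π(1.4800e-04 m)² = 6.881e-08 m²
R_1 = (1.06×10^-7)(0.587)/(6.881e-08) = 0.9042 Ω
Seg 2: A = πr² = π(2.1600e-04 m)² = 1.466e-07 m²
R_2 = (5.54×10^-8)(1.56)/(1.466e-07) = 0.5896 Ω
Seg 3: A = πr² = π(1.6300e-04 m)² = 8.347e-08 m²
R_3 = (7.27×10^-8)(2.85)/(8.347e-08) = 2.482 Ω
R_total = R_1 + R_2 + R_3 = 3.98 Ω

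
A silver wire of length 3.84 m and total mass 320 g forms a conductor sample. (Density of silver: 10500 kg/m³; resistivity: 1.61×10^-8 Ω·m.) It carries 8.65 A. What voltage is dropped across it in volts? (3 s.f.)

0.0674 V

A = m/(density·L) = 0.32/(10500×3.84) = 7.9365e-06 m²
R = ρL/A = (1.61×10^-8)(3.84)/(7.9365e-06) = 0.00779 Ω
V = IR = 8.65 × 0.00779 = 0.0674 V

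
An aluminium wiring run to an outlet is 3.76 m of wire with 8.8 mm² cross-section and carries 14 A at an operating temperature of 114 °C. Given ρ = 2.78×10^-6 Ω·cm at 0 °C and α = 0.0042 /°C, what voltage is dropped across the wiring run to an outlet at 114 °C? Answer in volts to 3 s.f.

0.246 V

ρ = 2.78×10^-6 Ω·cm = 2.78×10^-8 Ω·m
A = 8.8 mm² = 8.800e-06 m²
R₍0₎ = ρL/A = (2.78×10^-8)(3.76)/(8.800e-06) = 0.01188 Ω
R₍114₎ = R₍0₎(1 + αΔT) = 0.01188 × (1 + 0.0042×114) = 0.01757 Ω
V = IR = 14 × 0.01757 = 0.246 V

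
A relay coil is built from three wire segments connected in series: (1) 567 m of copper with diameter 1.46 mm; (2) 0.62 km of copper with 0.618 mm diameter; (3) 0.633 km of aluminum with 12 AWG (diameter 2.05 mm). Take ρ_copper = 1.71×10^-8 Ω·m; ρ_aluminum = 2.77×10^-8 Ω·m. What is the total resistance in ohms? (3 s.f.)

46.4 Ω

Seg 1: A = π(d/2)² = π(7.3000e-04 m)² = 1.674e-06 m²
R_1 = (1.71×10^-8)(567)/(1.674e-06) = 5.791 Ω
Seg 2: A = π(d/2)² = π(3.0900e-04 m)² = 3.000e-07 m²
R_2 = (1.71×10^-8)(620)/(3.000e-07) = 35.34 Ω
Seg 3: A = π(2.05/2 mm)² = π(1.0250e-03 m)² = 3.301e-06 m²
R_3 = (2.77×10^-8)(633)/(3.301e-06) = 5.312 Ω
R_total = R_1 + R_2 + R_3 = 46.4 Ω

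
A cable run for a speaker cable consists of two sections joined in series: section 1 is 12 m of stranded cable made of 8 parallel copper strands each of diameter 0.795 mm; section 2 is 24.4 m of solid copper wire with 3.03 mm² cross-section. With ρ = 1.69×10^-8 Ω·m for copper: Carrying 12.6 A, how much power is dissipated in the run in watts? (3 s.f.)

29.7 W

Section 1: A_strand = π(3.9750e-04)² = 4.964e-07 m²; R₁ = ρL/(N·A_s) = (1.69×10^-8)(12)/(8×4.964e-07) = 0.05107 Ω
Section 2: A = 3.03 mm² = 3.030e-06 m²
R₂ = (1.69×10^-8)(24.4)/(3.030e-06) = 0.1361 Ω
R = R₁ + R₂ = 0.1872 Ω
P = I²R = (12.6)² × 0.1872 = 29.7 W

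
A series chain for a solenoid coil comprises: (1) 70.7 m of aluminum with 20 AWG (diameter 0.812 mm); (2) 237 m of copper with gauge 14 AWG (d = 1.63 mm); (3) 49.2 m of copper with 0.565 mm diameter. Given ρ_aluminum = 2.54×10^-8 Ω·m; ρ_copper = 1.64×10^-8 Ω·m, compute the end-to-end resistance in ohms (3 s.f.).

Seg 1: A = π(0.812/2 mm)² = π(4.0600e-04 m)² = 5.178e-07 m²
R_1 = (2.54×10^-8)(70.7)/(5.178e-07) = 3.468 Ω
Seg 2: A = π(1.63/2 mm)² = π(8.1500e-04 m)² = 2.087e-06 m²
R_2 = (1.64×10^-8)(237)/(2.087e-06) = 1.863 Ω
Seg 3: A = π(d/2)² = π(2.8250e-04 m)² = 2.507e-07 m²
R_3 = (1.64×10^-8)(49.2)/(2.507e-07) = 3.218 Ω
R_total = R_1 + R_2 + R_3 = 8.55 Ω

8.55 Ω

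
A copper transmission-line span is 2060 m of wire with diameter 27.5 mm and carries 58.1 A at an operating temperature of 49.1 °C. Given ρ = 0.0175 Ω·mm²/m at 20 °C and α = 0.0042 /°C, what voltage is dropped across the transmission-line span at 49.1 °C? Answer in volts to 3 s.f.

3.96 V

ρ = 0.0175 Ω·mm²/m = 1.75×10^-8 Ω·m
A = π(d/2)² = π(1.3750e-02 m)² = 5.940e-04 m²
R₍20₎ = ρL/A = (1.75×10^-8)(2060)/(5.940e-04) = 0.06069 Ω
R₍49.1₎ = R₍20₎(1 + αΔT) = 0.06069 × (1 + 0.0042×29.1) = 0.06811 Ω
V = IR = 58.1 × 0.06811 = 3.96 V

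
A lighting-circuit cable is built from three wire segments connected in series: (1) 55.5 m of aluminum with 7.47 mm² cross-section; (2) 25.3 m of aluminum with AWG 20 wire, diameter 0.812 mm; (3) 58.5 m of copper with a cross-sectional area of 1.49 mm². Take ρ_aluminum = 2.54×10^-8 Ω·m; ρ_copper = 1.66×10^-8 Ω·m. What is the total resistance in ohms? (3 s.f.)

2.08 Ω

Seg 1: A = 7.47 mm² = 7.470e-06 m²
R_1 = (2.54×10^-8)(55.5)/(7.470e-06) = 0.1887 Ω
Seg 2: A = π(0.812/2 mm)² = π(4.0600e-04 m)² = 5.178e-07 m²
R_2 = (2.54×10^-8)(25.3)/(5.178e-07) = 1.241 Ω
Seg 3: A = 1.49 mm² = 1.490e-06 m²
R_3 = (1.66×10^-8)(58.5)/(1.490e-06) = 0.6517 Ω
R_total = R_1 + R_2 + R_3 = 2.08 Ω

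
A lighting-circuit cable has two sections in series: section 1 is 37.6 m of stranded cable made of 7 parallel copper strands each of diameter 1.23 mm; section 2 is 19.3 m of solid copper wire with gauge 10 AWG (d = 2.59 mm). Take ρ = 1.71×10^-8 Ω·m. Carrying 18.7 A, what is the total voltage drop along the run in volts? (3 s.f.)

Section 1: A_strand = π(6.1500e-04)² = 1.188e-06 m²; R₁ = ρL/(N·A_s) = (1.71×10^-8)(37.6)/(7×1.188e-06) = 0.0773 Ω
Section 2: A = π(2.59/2 mm)² = π(1.2950e-03 m)² = 5.269e-06 m²
R₂ = (1.71×10^-8)(19.3)/(5.269e-06) = 0.06264 Ω
R = R₁ + R₂ = 0.1399 Ω
V = IR = 18.7 × 0.1399 = 2.62 V

2.62 V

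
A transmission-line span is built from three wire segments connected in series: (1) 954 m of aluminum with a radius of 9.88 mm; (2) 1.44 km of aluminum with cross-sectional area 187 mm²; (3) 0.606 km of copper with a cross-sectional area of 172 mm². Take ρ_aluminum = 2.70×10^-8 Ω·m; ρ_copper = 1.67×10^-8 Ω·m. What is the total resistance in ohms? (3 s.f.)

Seg 1: A = πr² = π(9.8800e-03 m)² = 3.067e-04 m²
R_1 = (2.70×10^-8)(954)/(3.067e-04) = 0.08399 Ω
Seg 2: A = 187 mm² = 1.870e-04 m²
R_2 = (2.70×10^-8)(1440)/(1.870e-04) = 0.2079 Ω
Seg 3: A = 172 mm² = 1.720e-04 m²
R_3 = (1.67×10^-8)(606)/(1.720e-04) = 0.05884 Ω
R_total = R_1 + R_2 + R_3 = 0.351 Ω

0.351 Ω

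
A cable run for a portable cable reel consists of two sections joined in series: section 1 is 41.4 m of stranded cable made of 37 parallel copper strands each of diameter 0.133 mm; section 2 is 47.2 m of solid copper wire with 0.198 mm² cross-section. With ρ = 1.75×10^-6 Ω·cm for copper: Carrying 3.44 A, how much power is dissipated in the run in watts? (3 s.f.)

66.0 W

ρ = 1.75×10^-6 Ω·cm = 1.75×10^-8 Ω·m
Section 1: A_strand = π(6.6500e-05)² = 1.389e-08 m²; R₁ = ρL/(N·A_s) = (1.75×10^-8)(41.4)/(37×1.389e-08) = 1.409 Ω
Section 2: A = 0.198 mm² = 1.980e-07 m²
R₂ = (1.75×10^-8)(47.2)/(1.980e-07) = 4.172 Ω
R = R₁ + R₂ = 5.581 Ω
P = I²R = (3.44)² × 5.581 = 66.0 W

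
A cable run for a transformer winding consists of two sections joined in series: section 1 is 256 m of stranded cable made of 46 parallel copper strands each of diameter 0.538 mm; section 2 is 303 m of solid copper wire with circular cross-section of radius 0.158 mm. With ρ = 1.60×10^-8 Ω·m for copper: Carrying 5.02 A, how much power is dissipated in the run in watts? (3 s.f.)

1570 W

Section 1: A_strand = π(2.6900e-04)² = 2.273e-07 m²; R₁ = ρL/(N·A_s) = (1.60×10^-8)(256)/(46×2.273e-07) = 0.3917 Ω
Section 2: A = πr² = π(1.5800e-04 m)² = 7.843e-08 m²
R₂ = (1.60×10^-8)(303)/(7.843e-08) = 61.82 Ω
R = R₁ + R₂ = 62.21 Ω
P = I²R = (5.02)² × 62.21 = 1570 W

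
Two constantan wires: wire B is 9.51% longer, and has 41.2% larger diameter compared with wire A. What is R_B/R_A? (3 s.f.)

0.549

R ∝ L/d², so R_B/R_A = (1 + 9.51/100) × (1 + 41.2/100)⁻²
= 1.095 × 0.5016 = 0.549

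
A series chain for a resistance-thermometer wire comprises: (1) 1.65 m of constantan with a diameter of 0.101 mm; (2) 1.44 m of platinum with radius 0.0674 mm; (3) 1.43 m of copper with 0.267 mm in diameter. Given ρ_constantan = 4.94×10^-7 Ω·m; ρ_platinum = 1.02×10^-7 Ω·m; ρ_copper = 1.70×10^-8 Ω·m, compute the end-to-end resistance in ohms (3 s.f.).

112 Ω

Seg 1: A = π(d/2)² = π(5.0500e-05 m)² = 8.012e-09 m²
R_1 = (4.94×10^-7)(1.65)/(8.012e-09) = 101.7 Ω
Seg 2: A = πr² = π(6.7400e-05 m)² = 1.427e-08 m²
R_2 = (1.02×10^-7)(1.44)/(1.427e-08) = 10.29 Ω
Seg 3: A = π(d/2)² = π(1.3350e-04 m)² = 5.599e-08 m²
R_3 = (1.70×10^-8)(1.43)/(5.599e-08) = 0.4342 Ω
R_total = R_1 + R_2 + R_3 = 112 Ω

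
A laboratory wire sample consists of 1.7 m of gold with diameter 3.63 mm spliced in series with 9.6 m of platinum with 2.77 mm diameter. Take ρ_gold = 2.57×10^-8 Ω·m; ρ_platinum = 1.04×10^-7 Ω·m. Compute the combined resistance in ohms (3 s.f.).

Segment 1: A = π(d/2)² = π(1.8150e-03 m)² = 1.035e-05 m²
R₁ = ρL/A = (2.57×10^-8)(1.7)/(1.035e-05) = 0.004222 Ω
Segment 2: A = π(d/2)² = π(1.3850e-03 m)² = 6.026e-06 m²
R₂ = (1.04×10^-7)(9.6)/(6.026e-06) = 0.1657 Ω
R = R₁ + R₂ = 0.170 Ω

0.170 Ω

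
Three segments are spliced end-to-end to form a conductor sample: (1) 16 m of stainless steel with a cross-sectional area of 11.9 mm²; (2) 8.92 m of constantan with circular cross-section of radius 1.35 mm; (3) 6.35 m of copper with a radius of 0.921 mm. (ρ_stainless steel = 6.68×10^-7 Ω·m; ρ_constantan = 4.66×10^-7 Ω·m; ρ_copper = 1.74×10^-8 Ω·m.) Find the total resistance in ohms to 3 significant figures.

1.67 Ω

Seg 1: A = 11.9 mm² = 1.190e-05 m²
R_1 = (6.68×10^-7)(16)/(1.190e-05) = 0.8982 Ω
Seg 2: A = πr² = π(1.3500e-03 m)² = 5.726e-06 m²
R_2 = (4.66×10^-7)(8.92)/(5.726e-06) = 0.726 Ω
Seg 3: A = πr² = π(9.2100e-04 m)² = 2.665e-06 m²
R_3 = (1.74×10^-8)(6.35)/(2.665e-06) = 0.04146 Ω
R_total = R_1 + R_2 + R_3 = 1.67 Ω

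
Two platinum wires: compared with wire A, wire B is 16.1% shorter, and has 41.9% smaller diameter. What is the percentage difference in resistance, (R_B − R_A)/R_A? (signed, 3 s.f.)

149%

R ∝ L/d², so R_B/R_A = (1 − 16.1/100) × (1 − 41.9/100)⁻²
= 0.839 × 2.962 = 2.486
(R_B − R_A)/R_A = 2.486 − 1 = 149%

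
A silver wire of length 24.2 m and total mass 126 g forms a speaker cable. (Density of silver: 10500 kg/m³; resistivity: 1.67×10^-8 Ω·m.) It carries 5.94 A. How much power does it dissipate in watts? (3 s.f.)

A = m/(density·L) = 0.126/(10500×24.2) = 4.9587e-07 m²
R = ρL/A = (1.67×10^-8)(24.2)/(4.9587e-07) = 0.815 Ω
P = I²R = (5.94)² × 0.815 = 28.8 W

28.8 W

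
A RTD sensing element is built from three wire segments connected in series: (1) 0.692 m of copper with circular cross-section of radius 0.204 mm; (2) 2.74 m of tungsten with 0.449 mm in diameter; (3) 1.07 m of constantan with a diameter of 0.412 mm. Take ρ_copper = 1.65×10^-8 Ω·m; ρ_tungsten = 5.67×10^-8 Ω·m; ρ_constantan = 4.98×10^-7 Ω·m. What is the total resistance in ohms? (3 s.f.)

5.07 Ω

Seg 1: A = πr² = π(2.0400e-04 m)² = 1.307e-07 m²
R_1 = (1.65×10^-8)(0.692)/(1.307e-07) = 0.08733 Ω
Seg 2: A = π(d/2)² = π(2.2450e-04 m)² = 1.583e-07 m²
R_2 = (5.67×10^-8)(2.74)/(1.583e-07) = 0.9812 Ω
Seg 3: A = π(d/2)² = π(2.0600e-04 m)² = 1.333e-07 m²
R_3 = (4.98×10^-7)(1.07)/(1.333e-07) = 3.997 Ω
R_total = R_1 + R_2 + R_3 = 5.07 Ω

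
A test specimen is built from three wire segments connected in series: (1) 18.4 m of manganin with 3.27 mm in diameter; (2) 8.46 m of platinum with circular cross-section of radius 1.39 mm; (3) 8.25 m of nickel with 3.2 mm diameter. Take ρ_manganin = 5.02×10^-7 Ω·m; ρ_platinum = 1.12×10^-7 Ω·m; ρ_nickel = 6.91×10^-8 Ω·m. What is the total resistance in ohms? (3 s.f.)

Seg 1: A = π(d/2)² = π(1.6350e-03 m)² = 8.398e-06 m²
R_1 = (5.02×10^-7)(18.4)/(8.398e-06) = 1.1 Ω
Seg 2: A = πr² = π(1.3900e-03 m)² = 6.070e-06 m²
R_2 = (1.12×10^-7)(8.46)/(6.070e-06) = 0.1561 Ω
Seg 3: A = π(d/2)² = π(1.6000e-03 m)² = 8.042e-06 m²
R_3 = (6.91×10^-8)(8.25)/(8.042e-06) = 0.07088 Ω
R_total = R_1 + R_2 + R_3 = 1.33 Ω

1.33 Ω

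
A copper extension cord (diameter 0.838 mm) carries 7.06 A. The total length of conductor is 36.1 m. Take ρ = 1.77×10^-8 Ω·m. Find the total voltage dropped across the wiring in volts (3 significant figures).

8.18 V

A = π(d/2)² = π(4.1900e-04 m)² = 5.515e-07 m²
R = ρL/A = (1.77×10^-8)(36.1)/(5.515e-07) = 1.159 Ω
V = IR = 7.06 × 1.159 = 8.18 V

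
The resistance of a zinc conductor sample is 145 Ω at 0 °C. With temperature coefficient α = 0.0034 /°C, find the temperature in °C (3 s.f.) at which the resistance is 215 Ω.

R = R₀(1 + α(T − T₀)) ⇒ T = T₀ + (R/R₀ − 1)/α
T = 0 + (215/145 − 1)/0.0034 = 0 + (0.4828)/0.0034 = 142 °C

142 °C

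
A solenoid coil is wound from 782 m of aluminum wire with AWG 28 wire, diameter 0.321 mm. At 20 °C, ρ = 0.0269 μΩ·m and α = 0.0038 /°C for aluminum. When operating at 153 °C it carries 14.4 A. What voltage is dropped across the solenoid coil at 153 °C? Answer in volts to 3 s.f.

ρ = 0.0269 μΩ·m = 2.69×10^-8 Ω·m
A = π(0.321/2 mm)² = π(1.6050e-04 m)² = 8.093e-08 m²
R₍20₎ = ρL/A = (2.69×10^-8)(782)/(8.093e-08) = 259.9 Ω
R₍153₎ = R₍20₎(1 + αΔT) = 259.9 × (1 + 0.0038×133) = 391.3 Ω
V = IR = 14.4 × 391.3 = 5630 V

5630 V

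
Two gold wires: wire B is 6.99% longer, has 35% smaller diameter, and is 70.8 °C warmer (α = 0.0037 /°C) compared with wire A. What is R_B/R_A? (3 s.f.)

R ∝ ρL/d² with ρ ∝ (1+αΔT), so R_B/R_A = (1 + 6.99/100) × (1 − 35/100)⁻² × (1 + 0.0037×70.8)
= 1.07 × 2.367 × 1.262 = 3.20

3.20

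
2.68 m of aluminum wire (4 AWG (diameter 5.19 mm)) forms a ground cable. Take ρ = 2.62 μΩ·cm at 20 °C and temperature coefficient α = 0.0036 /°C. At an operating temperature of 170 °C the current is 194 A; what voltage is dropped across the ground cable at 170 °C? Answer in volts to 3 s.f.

ρ = 2.62 μΩ·cm = 2.62×10^-8 Ω·m
A = π(5.19/2 mm)² = π(2.5950e-03 m)² = 2.116e-05 m²
R₍20₎ = ρL/A = (2.62×10^-8)(2.68)/(2.116e-05) = 0.003319 Ω
R₍170₎ = R₍20₎(1 + αΔT) = 0.003319 × (1 + 0.0036×150) = 0.005111 Ω
V = IR = 194 × 0.005111 = 0.992 V

0.992 V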